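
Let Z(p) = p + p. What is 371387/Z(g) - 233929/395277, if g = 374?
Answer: 146625760307/295667196 ≈ 495.92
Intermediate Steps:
Z(p) = 2*p
371387/Z(g) - 233929/395277 = 371387/((2*374)) - 233929/395277 = 371387/748 - 233929*1/395277 = 371387*(1/748) - 233929/395277 = 371387/748 - 233929/395277 = 146625760307/295667196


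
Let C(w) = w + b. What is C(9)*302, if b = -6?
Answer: 906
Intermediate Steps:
C(w) = -6 + w (C(w) = w - 6 = -6 + w)
C(9)*302 = (-6 + 9)*302 = 3*302 = 906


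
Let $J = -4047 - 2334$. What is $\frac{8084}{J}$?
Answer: $- \frac{8084}{6381} \approx -1.2669$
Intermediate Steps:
$J = -6381$
$\frac{8084}{J} = \frac{8084}{-6381} = 8084 \left(- \frac{1}{6381}\right) = - \frac{8084}{6381}$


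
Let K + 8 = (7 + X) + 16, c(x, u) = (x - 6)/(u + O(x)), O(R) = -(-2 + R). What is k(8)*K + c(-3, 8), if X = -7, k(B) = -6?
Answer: -633/13 ≈ -48.692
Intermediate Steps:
O(R) = 2 - R
c(x, u) = (-6 + x)/(2 + u - x) (c(x, u) = (x - 6)/(u + (2 - x)) = (-6 + x)/(2 + u - x))
K = 8 (K = -8 + ((7 - 7) + 16) = -8 + (0 + 16) = -8 + 16 = 8)
k(8)*K + c(-3, 8) = -6*8 + (-6 - 3)/(2 + 8 - 1*(-3)) = -48 - 9/(2 + 8 + 3) = -48 - 9/13 = -633/13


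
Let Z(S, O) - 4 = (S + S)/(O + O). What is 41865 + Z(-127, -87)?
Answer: 3642730/87 ≈ 41870.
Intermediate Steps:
Z(S, O) = 4 + S/O (Z(S, O) = 4 + (S + S)/(O + O) = 4 + (2*S)/((2*O)) = 4 + (2*S)*(1/(2*O)) = 4 + S/O)
41865 + Z(-127, -87) = 41865 + (4 - 127/(-87)) = 41865 + (4 - 127*(-1/87)) = 41865 + (4 + 127/87) = 41865 + 475/87 = 3642730/87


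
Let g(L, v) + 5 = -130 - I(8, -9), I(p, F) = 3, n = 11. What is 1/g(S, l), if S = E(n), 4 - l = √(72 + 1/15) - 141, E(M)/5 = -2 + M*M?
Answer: -1/138 ≈ -0.0072464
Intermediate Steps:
E(M) = -10 + 5*M² (E(M) = 5*(-2 + M*M) = 5*(-2 + M²) = -10 + 5*M²)
l = 145 - √16215/15 (l = 4 - (√(72 + 1/15) - 141) = 4 - (√(1081/15) - 141) = 4 - (√16215/15 - 141) = 4 - (-141 + √16215/15) = 4 + (141 - √16215/15) = 145 - √16215/15 ≈ 136.51)
S = 595 (S = -10 + 5*11² = -10 + 5*121 = -10 + 605 = 595)
g(L, v) = -138 (g(L, v) = -5 + (-130 - 1*3) = -5 + (-130 - 3) = -5 - 133 = -138)
1/g(S, l) = 1/(-138) = -1/138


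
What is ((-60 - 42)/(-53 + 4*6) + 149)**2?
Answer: 19562929/841 ≈ 23262.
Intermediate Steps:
((-60 - 42)/(-53 + 4*6) + 149)**2 = (-102/(-53 + 24) + 149)**2 = (-102/(-29) + 149)**2 = (-102*(-1/29) + 149)**2 = (102/29 + 149)**2 = (4423/29)**2 = 19562929/841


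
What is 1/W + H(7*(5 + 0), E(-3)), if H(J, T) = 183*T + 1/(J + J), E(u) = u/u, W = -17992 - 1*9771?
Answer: 355671723/1943410 ≈ 183.01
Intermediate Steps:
W = -27763 (W = -17992 - 9771 = -27763)
E(u) = 1
H(J, T) = 1/(2*J) + 183*T (H(J, T) = 183*T + 1/(2*J) = 1/(2*J) + 183*T)
1/W + H(7*(5 + 0), E(-3)) = 1/(-27763) + (1/(2*((7*(5 + 0)))) + 183*1) = -1/27763 + (1/(2*((7*5))) + 183) = -1/27763 + ((½)/35 + 183) = -1/27763 + ((½)*(1/35) + 183) = -1/27763 + (1/70 + 183) = -1/27763 + 12811/70 = 355671723/1943410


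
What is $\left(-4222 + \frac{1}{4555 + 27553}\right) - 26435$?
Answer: $- \frac{984334955}{32108} \approx -30657.0$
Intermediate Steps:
$\left(-4222 + \frac{1}{4555 + 27553}\right) - 26435 = \left(-4222 + \frac{1}{32108}\right) - 26435 = - \frac{135559975}{32108} - 26435 = - \frac{984334955}{32108}$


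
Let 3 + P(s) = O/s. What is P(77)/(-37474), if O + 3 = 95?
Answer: 139/2885498 ≈ 4.8172e-5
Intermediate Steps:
O = 92 (O = -3 + 95 = 92)
P(s) = -3 + 92/s
P(77)/(-37474) = (-3 + 92/77)/(-37474) = (-3 + 92*(1/77))*(-1/37474) = (-3 + 92/77)*(-1/37474) = -139/77*(-1/37474) = 139/2885498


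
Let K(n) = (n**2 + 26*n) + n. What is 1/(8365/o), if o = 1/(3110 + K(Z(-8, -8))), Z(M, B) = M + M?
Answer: 1/24542910 ≈ 4.0745e-8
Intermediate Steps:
Z(M, B) = 2*M
K(n) = n**2 + 27*n
o = 1/2934 (o = 1/(3110 + (2*(-8))*(27 + 2*(-8))) = 1/(3110 - 16*(27 - 16)) = 1/(3110 - 16*11) = 1/(3110 - 176) = 1/2934 ≈ 0.00034083)
1/(8365/o) = 1/(8365/(1/2934)) = 1/(8365*2934) = 1/24542910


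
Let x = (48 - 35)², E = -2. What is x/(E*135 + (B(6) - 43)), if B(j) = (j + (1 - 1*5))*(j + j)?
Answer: -169/289 ≈ -0.58477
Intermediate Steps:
x = 169 (x = 13² = 169)
B(j) = 2*j*(-4 + j) (B(j) = (j + (1 - 5))*(2*j) = (j - 4)*(2*j) = (-4 + j)*(2*j) = 2*j*(-4 + j))
x/(E*135 + (B(6) - 43)) = 169/(-2*135 + (2*6*(-4 + 6) - 43)) = 169/(-270 + (2*6*2 - 43)) = 169/(-270 + (24 - 43)) = 169/(-270 - 19) = 169/(-289) = 169*(-1/289) = -169/289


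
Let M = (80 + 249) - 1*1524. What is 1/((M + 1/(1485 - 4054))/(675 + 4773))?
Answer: -3498978/767489 ≈ -4.5590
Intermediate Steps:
M = -1195 (M = 329 - 1524 = -1195)
1/((M + 1/(1485 - 4054))/(675 + 4773)) = 1/((-1195 + 1/(1485 - 4054))/(675 + 4773)) = 1/((-1195 + 1/(-2569))/5448) = 1/((-1195 - 1/2569)*(1/5448)) = 1/(-3069956/2569*1/5448) = 1/(-767489/3498978) = -3498978/767489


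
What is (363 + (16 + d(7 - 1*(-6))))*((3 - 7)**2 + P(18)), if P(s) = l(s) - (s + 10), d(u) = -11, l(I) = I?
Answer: 2208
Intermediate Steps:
P(s) = -10 (P(s) = s - (s + 10) = s - (10 + s) = s + (-10 - s) = -10)
(363 + (16 + d(7 - 1*(-6))))*((3 - 7)**2 + P(18)) = (363 + (16 - 11))*((3 - 7)**2 - 10) = (363 + 5)*((-4)**2 - 10) = 368*(16 - 10) = 368*6 = 2208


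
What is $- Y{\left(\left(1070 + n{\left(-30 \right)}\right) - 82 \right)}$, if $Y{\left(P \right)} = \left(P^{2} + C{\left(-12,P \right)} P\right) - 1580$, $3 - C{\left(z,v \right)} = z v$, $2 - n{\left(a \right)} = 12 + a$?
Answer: $-13210276$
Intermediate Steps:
$n{\left(a \right)} = -10 - a$ ($n{\left(a \right)} = 2 - \left(12 + a\right) = -10 - a$)
$C{\left(z,v \right)} = 3 - v z$ ($C{\left(z,v \right)} = 3 - z v = 3 - v z$)
$Y{\left(P \right)} = -1580 + P^{2} + P \left(3 + 12 P\right)$ ($Y{\left(P \right)} = \left(P^{2} + \left(3 - P \left(-12\right)\right) P\right) - 1580 = \left(P^{2} + \left(3 + 12 P\right) P\right) - 1580 = \left(P^{2} + P \left(3 + 12 P\right)\right) - 1580 = -1580 + P^{2} + P \left(3 + 12 P\right)$)
$- Y{\left(\left(1070 + n{\left(-30 \right)}\right) - 82 \right)} = - (-1580 + 3 \left(\left(1070 - -20\right) - 82\right) + 13 \left(\left(1070 - -20\right) - 82\right)^{2}) = - (-1580 + 3 \left(\left(1070 + \left(-10 + 30\right)\right) - 82\right) + 13 \left(\left(1070 + \left(-10 + 30\right)\right) - 82\right)^{2}) = - (-1580 + 3 \left(\left(1070 + 20\right) - 82\right) + 13 \left(\left(1070 + 20\right) - 82\right)^{2}) = - (-1580 + 3 \left(1090 - 82\right) + 13 \left(1090 - 82\right)^{2}) = - (-1580 + 3 \cdot 1008 + 13 \cdot 1008^{2}) = - (-1580 + 3024 + 13 \cdot 1016064) = - (-1580 + 3024 + 13208832) = \left(-1\right) 13210276 = -13210276$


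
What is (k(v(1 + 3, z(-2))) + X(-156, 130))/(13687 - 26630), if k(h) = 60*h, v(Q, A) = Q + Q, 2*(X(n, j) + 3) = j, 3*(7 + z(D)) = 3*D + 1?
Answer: -542/12943 ≈ -0.041876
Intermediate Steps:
z(D) = -20/3 + D (z(D) = -7 + (3*D + 1)/3 = -7 + (1 + 3*D)/3 = -7 + (1/3 + D) = -20/3 + D)
X(n, j) = -3 + j/2
v(Q, A) = 2*Q
(k(v(1 + 3, z(-2))) + X(-156, 130))/(13687 - 26630) = (60*(2*(1 + 3)) + (-3 + (1/2)*130))/(13687 - 26630) = (60*(2*4) + (-3 + 65))/(-12943) = (60*8 + 62)*(-1/12943) = (480 + 62)*(-1/12943) = 542*(-1/12943) = -542/12943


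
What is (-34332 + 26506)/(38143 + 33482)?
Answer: -7826/71625 ≈ -0.10926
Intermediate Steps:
(-34332 + 26506)/(38143 + 33482) = -7826/71625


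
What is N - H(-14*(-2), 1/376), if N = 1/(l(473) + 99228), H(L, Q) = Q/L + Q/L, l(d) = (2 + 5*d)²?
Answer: -5696653/30014891088 ≈ -0.00018979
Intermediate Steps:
H(L, Q) = 2*Q/L
N = 1/5701917 (N = 1/((2 + 5*473)² + 99228) = 1/((2 + 2365)² + 99228) = 1/(2367² + 99228) = 1/(5602689 + 99228) = 1/5701917 ≈ 1.7538e-7)
N - H(-14*(-2), 1/376) = 1/5701917 - 2/(376*((-14*(-2)))) = 1/5701917 - 2/(376*28) = 1/5701917 - 1*1/5264 = 1/5701917 - 1/5264 = -5696653/30014891088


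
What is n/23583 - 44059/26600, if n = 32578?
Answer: -24638371/89615400 ≈ -0.27493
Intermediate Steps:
n/23583 - 44059/26600 = 32578/23583 - 44059/26600 = 32578*(1/23583) - 44059*1/26600 = 4654/3369 - 44059/26600 = -24638371/89615400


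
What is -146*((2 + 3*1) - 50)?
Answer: 6570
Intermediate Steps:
-146*((2 + 3*1) - 50) = -146*((2 + 3) - 50) = -146*(5 - 50) = -146*(-45) = 6570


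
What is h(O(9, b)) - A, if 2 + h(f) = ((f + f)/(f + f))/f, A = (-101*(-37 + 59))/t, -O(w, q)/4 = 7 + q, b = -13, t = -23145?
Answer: -380381/185160 ≈ -2.0543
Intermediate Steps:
O(w, q) = -28 - 4*q (O(w, q) = -4*(7 + q) = -28 - 4*q)
A = 2222/23145 (A = -101*(-37 + 59)/(-23145) = -101*22*(-1/23145) = -2222*(-1/23145) = 2222/23145 ≈ 0.096003)
h(f) = -2 + 1/f (h(f) = -2 + ((f + f)/(f + f))/f = -2 + ((2*f)/((2*f)))/f = -2 + ((2*f)*(1/(2*f)))/f = -2 + 1/f)
h(O(9, b)) - A = (-2 + 1/(-28 - 4*(-13))) - 1*2222/23145 = (-2 + 1/(-28 + 52)) - 2222/23145 = (-2 + 1/24) - 2222/23145 = -47/24 - 2222/23145 = -380381/185160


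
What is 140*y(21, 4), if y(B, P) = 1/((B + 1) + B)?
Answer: 140/43 ≈ 3.2558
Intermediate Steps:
y(B, P) = 1/(1 + 2*B) (y(B, P) = 1/((1 + B) + B) = 1/(1 + 2*B))
140*y(21, 4) = 140/(1 + 2*21) = 140/(1 + 42) = 140/43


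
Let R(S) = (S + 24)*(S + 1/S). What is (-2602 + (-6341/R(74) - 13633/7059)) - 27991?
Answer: -57962070989663/1894445007 ≈ -30596.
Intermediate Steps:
R(S) = (24 + S)*(S + 1/S)
(-2602 + (-6341/R(74) - 13633/7059)) - 27991 = (-2602 + (-6341/(1 + 74² + 24*74 + 24/74) - 13633/7059)) - 27991 = (-2602 + (-6341/(1 + 5476 + 1776 + 24*(1/74)) - 13633*1/7059)) - 27991 = (-2602 + (-6341/(1 + 5476 + 1776 + 12/37) - 13633/7059)) - 27991 = (-2602 + (-6341/268373/37 - 13633/7059)) - 27991 = (-2602 + (-6341*37/268373 - 13633/7059)) - 27991 = (-2602 + (-234617/268373 - 13633/7059)) - 27991 = (-2602 - 5314890512/1894445007) - 27991 = -4934660798726/1894445007 - 27991 = -57962070989663/1894445007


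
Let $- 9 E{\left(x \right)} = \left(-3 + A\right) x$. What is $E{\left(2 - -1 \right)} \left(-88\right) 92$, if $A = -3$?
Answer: $-16192$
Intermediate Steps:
$E{\left(x \right)} = \frac{2 x}{3}$ ($E{\left(x \right)} = - \frac{\left(-3 - 3\right) x}{9} = - \frac{\left(-6\right) x}{9} = \frac{2 x}{3}$)
$E{\left(2 - -1 \right)} \left(-88\right) 92 = \frac{2 \left(2 - -1\right)}{3} \left(-88\right) 92 = \frac{2 \left(2 + 1\right)}{3} \left(-88\right) 92 = \frac{2}{3} \cdot 3 \left(-88\right) 92 = 2 \left(-88\right) 92 = \left(-176\right) 92 = -16192$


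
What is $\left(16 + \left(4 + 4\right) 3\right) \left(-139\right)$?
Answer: $-5560$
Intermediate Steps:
$\left(16 + \left(4 + 4\right) 3\right) \left(-139\right) = \left(16 + 8 \cdot 3\right) \left(-139\right) = \left(16 + 24\right) \left(-139\right) = 40 \left(-139\right) = -5560$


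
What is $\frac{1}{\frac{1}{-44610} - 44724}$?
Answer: $- \frac{44610}{1995137641} \approx -2.2359 \cdot 10^{-5}$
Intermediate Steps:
$\frac{1}{\frac{1}{-44610} - 44724} = \frac{1}{- \frac{1}{44610} - 44724} = \frac{1}{- \frac{1995137641}{44610}} = - \frac{44610}{1995137641}$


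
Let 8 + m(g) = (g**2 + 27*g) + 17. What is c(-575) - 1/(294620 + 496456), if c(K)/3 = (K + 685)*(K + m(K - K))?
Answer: -147757175281/791076 ≈ -1.8678e+5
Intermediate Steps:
m(g) = 9 + g**2 + 27*g (m(g) = -8 + ((g**2 + 27*g) + 17) = -8 + (17 + g**2 + 27*g) = 9 + g**2 + 27*g)
c(K) = 3*(9 + K)*(685 + K) (c(K) = 3*((K + 685)*(K + (9 + (K - K)**2 + 27*(K - K)))) = 3*((685 + K)*(K + (9 + 0**2 + 27*0))) = 3*((685 + K)*(K + (9 + 0 + 0))) = 3*((685 + K)*(K + 9)) = 3*((685 + K)*(9 + K)) = 3*((9 + K)*(685 + K)) = 3*(9 + K)*(685 + K))
c(-575) - 1/(294620 + 496456) = (18495 + 3*(-575)**2 + 2082*(-575)) - 1/(294620 + 496456) = (18495 + 3*330625 - 1197150) - 1/791076 = (18495 + 991875 - 1197150) - 1*1/791076 = -186780 - 1/791076 = -147757175281/791076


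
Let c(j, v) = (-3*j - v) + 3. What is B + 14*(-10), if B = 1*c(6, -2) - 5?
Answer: -158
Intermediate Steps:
c(j, v) = 3 - v - 3*j (c(j, v) = (-v - 3*j) + 3 = 3 - v - 3*j)
B = -18 (B = 1*(3 - 1*(-2) - 3*6) - 5 = 1*(3 + 2 - 18) - 5 = 1*(-13) - 5 = -13 - 5 = -18)
B + 14*(-10) = -18 + 14*(-10) = -18 - 140 = -158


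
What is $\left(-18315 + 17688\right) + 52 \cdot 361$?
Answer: $18145$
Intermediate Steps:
$\left(-18315 + 17688\right) + 52 \cdot 361 = -627 + 18772 = 18145$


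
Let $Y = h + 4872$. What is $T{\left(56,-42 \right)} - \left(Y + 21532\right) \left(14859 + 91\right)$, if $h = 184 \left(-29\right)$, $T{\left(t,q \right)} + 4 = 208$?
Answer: $-314966396$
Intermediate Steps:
$T{\left(t,q \right)} = 204$ ($T{\left(t,q \right)} = -4 + 208 = 204$)
$h = -5336$
$Y = -464$ ($Y = -5336 + 4872 = -464$)
$T{\left(56,-42 \right)} - \left(Y + 21532\right) \left(14859 + 91\right) = 204 - \left(-464 + 21532\right) \left(14859 + 91\right) = 204 - 21068 \cdot 14950 = 204 - 314966600 = -314966396$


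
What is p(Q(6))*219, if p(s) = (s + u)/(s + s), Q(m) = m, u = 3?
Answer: 657/4 ≈ 164.25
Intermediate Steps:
p(s) = (3 + s)/(2*s) (p(s) = (s + 3)/(s + s) = (3 + s)/((2*s)) = (3 + s)*(1/(2*s)) = (3 + s)/(2*s))
p(Q(6))*219 = ((½)*(3 + 6)/6)*219 = ((½)*(⅙)*9)*219 = (¾)*219 = 657/4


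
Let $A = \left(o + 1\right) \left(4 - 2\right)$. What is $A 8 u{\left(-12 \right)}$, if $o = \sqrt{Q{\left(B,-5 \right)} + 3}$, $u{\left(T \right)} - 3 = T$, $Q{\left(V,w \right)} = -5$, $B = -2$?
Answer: $-144 - 144 i \sqrt{2} \approx -144.0 - 203.65 i$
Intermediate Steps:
$u{\left(T \right)} = 3 + T$
$o = i \sqrt{2}$ ($o = \sqrt{-5 + 3} = \sqrt{-2} = i \sqrt{2} \approx 1.4142 i$)
$A = 2 + 2 i \sqrt{2}$ ($A = \left(i \sqrt{2} + 1\right) \left(4 - 2\right) = \left(1 + i \sqrt{2}\right) 2 = 2 + 2 i \sqrt{2} \approx 2.0 + 2.8284 i$)
$A 8 u{\left(-12 \right)} = \left(2 + 2 i \sqrt{2}\right) 8 \left(3 - 12\right) = \left(16 + 16 i \sqrt{2}\right) \left(-9\right) = -144 - 144 i \sqrt{2}$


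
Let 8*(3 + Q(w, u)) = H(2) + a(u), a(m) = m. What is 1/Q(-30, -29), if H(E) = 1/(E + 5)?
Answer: -28/185 ≈ -0.15135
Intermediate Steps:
H(E) = 1/(5 + E)
Q(w, u) = -167/56 + u/8 (Q(w, u) = -3 + (1/(5 + 2) + u)/8 = -3 + (1/7 + u)/8 = -3 + (⅐ + u)/8 = -3 + (1/56 + u/8) = -167/56 + u/8)
1/Q(-30, -29) = 1/(-167/56 + (⅛)*(-29)) = 1/(-167/56 - 29/8) = 1/(-185/28) = -28/185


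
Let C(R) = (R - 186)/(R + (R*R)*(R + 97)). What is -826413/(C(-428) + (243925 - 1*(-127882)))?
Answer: -25054500105558/11272134539269 ≈ -2.2227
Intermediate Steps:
C(R) = (-186 + R)/(R + R²*(97 + R))
-826413/(C(-428) + (243925 - 1*(-127882))) = -826413/((-186 - 428)/((-428)*(1 + (-428)² + 97*(-428))) + (243925 - 1*(-127882))) = -826413/(-1/428*(-614)/(1 + 183184 - 41516) + (243925 + 127882)) = -826413/(-1/428*(-614)/141669 + 371807) = -826413/(-1/428*1/141669*(-614) + 371807) = -826413/(307/30317166 + 371807) = -826413/11272134539269/30317166 = -826413*30317166/11272134539269 = -25054500105558/11272134539269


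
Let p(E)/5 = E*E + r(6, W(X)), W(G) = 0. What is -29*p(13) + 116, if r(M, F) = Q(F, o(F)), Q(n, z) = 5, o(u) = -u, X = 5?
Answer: -25114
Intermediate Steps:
r(M, F) = 5
p(E) = 25 + 5*E² (p(E) = 5*(E*E + 5) = 5*(E² + 5) = 5*(5 + E²) = 25 + 5*E²)
-29*p(13) + 116 = -29*(25 + 5*13²) + 116 = -29*(25 + 5*169) + 116 = -29*(25 + 845) + 116 = -29*870 + 116 = -25230 + 116 = -25114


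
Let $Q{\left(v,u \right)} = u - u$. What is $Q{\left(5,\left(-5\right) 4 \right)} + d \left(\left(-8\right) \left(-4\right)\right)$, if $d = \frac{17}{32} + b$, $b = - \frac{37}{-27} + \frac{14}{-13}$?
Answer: $\frac{9263}{351} \approx 26.39$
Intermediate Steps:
$b = \frac{103}{351}$ ($b = \left(-37\right) \left(- \frac{1}{27}\right) + 14 \left(- \frac{1}{13}\right) = \frac{37}{27} - \frac{14}{13} = \frac{103}{351} \approx 0.29345$)
$d = \frac{9263}{11232}$ ($d = \frac{17}{32} + \frac{103}{351} = \frac{9263}{11232} \approx 0.8247$)
$Q{\left(v,u \right)} = 0$
$Q{\left(5,\left(-5\right) 4 \right)} + d \left(\left(-8\right) \left(-4\right)\right) = 0 + \frac{9263 \left(\left(-8\right) \left(-4\right)\right)}{11232} = 0 + \frac{9263}{11232} \cdot 32 = 0 + \frac{9263}{351} = \frac{9263}{351}$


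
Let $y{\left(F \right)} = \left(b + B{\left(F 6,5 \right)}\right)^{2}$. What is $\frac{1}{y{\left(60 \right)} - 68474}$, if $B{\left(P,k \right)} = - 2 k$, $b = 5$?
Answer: $- \frac{1}{68449} \approx -1.4609 \cdot 10^{-5}$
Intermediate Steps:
$y{\left(F \right)} = 25$ ($y{\left(F \right)} = \left(5 - 10\right)^{2} = \left(-5\right)^{2} = 25$)
$\frac{1}{y{\left(60 \right)} - 68474} = \frac{1}{25 - 68474} = \frac{1}{-68449} = - \frac{1}{68449}$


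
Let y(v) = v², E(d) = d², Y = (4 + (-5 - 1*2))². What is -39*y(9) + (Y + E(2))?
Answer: -3146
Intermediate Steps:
Y = 9 (Y = (4 + (-5 - 2))² = (4 - 7)² = (-3)² = 9)
-39*y(9) + (Y + E(2)) = -39*9² + (9 + 2²) = -39*81 + (9 + 4) = -3159 + 13 = -3146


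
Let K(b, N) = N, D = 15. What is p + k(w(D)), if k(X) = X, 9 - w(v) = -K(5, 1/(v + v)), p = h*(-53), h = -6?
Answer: 9811/30 ≈ 327.03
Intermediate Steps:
p = 318 (p = -6*(-53) = 318)
w(v) = 9 + 1/(2*v) (w(v) = 9 - (-1)/(v + v) = 9 - (-1)/(2*v) = 9 + 1/(2*v))
p + k(w(D)) = 318 + (9 + (½)/15) = 318 + (9 + (½)*(1/15)) = 318 + (9 + 1/30) = 318 + 271/30 = 9811/30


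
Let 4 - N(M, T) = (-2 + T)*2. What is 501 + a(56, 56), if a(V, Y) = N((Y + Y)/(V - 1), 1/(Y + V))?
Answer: 28503/56 ≈ 508.98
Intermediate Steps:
N(M, T) = 8 - 2*T (N(M, T) = 4 - (-2 + T)*2 = 4 - (-4 + 2*T) = 4 + (4 - 2*T) = 8 - 2*T)
a(V, Y) = 8 - 2/(V + Y) (a(V, Y) = 8 - 2/(Y + V) = 8 - 2/(V + Y))
501 + a(56, 56) = 501 + (8 - 2/(56 + 56)) = 501 + (8 - 2/112) = 501 + (8 - 2*1/112) = 501 + (8 - 1/56) = 501 + 447/56 = 28503/56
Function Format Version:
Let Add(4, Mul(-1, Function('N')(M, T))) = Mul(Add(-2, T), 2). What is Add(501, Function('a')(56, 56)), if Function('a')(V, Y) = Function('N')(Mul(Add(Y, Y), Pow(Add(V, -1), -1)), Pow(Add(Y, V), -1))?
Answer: Rational(28503, 56) ≈ 508.98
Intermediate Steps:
Function('N')(M, T) = Add(8, Mul(-2, T)) (Function('N')(M, T) = Add(4, Mul(-1, Mul(Add(-2, T), 2))) = Add(4, Mul(-1, Add(-4, Mul(2, T)))) = Add(4, Add(4, Mul(-2, T))) = Add(8, Mul(-2, T)))
Function('a')(V, Y) = Add(8, Mul(-2, Pow(Add(V, Y), -1))) (Function('a')(V, Y) = Add(8, Mul(-2, Pow(Add(Y, V), -1))) = Add(8, Mul(-2, Pow(Add(V, Y), -1))))
Add(501, Function('a')(56, 56)) = Add(501, Add(8, Mul(-2, Pow(Add(56, 56), -1)))) = Add(501, Add(8, Mul(-2, Pow(112, -1)))) = Add(501, Add(8, Mul(-2, Rational(1, 112)))) = Add(501, Add(8, Rational(-1, 56))) = Add(501, Rational(447, 56)) = Rational(28503, 56)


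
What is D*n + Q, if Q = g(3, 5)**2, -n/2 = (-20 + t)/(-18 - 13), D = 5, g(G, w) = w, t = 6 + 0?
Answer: 635/31 ≈ 20.484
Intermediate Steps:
t = 6
n = -28/31 (n = -2*(-20 + 6)/(-18 - 13) = -(-28)/(-31) = -(-28)*(-1)/31 = -2*14/31 = -28/31 ≈ -0.90323)
Q = 25 (Q = 5**2 = 25)
D*n + Q = 5*(-28/31) + 25 = -140/31 + 25 = 635/31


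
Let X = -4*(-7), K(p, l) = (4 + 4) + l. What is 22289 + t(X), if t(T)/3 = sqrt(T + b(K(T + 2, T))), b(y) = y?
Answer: 22313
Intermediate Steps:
K(p, l) = 8 + l
X = 28
t(T) = 3*sqrt(8 + 2*T) (t(T) = 3*sqrt(T + (8 + T)) = 3*sqrt(8 + 2*T))
22289 + t(X) = 22289 + 3*sqrt(8 + 2*28) = 22289 + 3*sqrt(8 + 56) = 22289 + 3*sqrt(64) = 22289 + 3*8 = 22289 + 24 = 22313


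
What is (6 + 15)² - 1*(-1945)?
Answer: 2386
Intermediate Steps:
(6 + 15)² - 1*(-1945) = 21² + 1945 = 441 + 1945 = 2386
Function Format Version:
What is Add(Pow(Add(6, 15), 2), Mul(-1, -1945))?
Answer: 2386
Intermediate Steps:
Add(Pow(Add(6, 15), 2), Mul(-1, -1945)) = Add(Pow(21, 2), 1945) = Add(441, 1945) = 2386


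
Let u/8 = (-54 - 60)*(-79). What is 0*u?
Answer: 0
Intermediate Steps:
u = 72048 (u = 8*((-54 - 60)*(-79)) = 8*(-114*(-79)) = 8*9006 = 72048)
0*u = 0*72048 = 0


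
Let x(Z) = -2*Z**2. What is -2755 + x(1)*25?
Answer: -2805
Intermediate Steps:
-2755 + x(1)*25 = -2755 - 2*1**2*25 = -2755 - 2*1*25 = -2755 - 2*25 = -2755 - 50 = -2805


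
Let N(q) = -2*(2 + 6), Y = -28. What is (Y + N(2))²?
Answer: 1936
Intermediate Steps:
N(q) = -16 (N(q) = -2*8 = -16)
(Y + N(2))² = (-28 - 16)² = (-44)² = 1936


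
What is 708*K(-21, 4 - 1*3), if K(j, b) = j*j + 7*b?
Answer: 317184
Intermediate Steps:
K(j, b) = j² + 7*b
708*K(-21, 4 - 1*3) = 708*((-21)² + 7*(4 - 1*3)) = 708*(441 + 7*(4 - 3)) = 708*(441 + 7*1) = 708*(441 + 7) = 708*448 = 317184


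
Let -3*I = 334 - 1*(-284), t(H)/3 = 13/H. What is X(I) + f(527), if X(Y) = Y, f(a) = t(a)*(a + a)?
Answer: -128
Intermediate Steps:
t(H) = 39/H (t(H) = 3*(13/H) = 39/H)
I = -206 (I = -(334 - 1*(-284))/3 = -(334 + 284)/3 = -⅓*618 = -206)
f(a) = 78 (f(a) = (39/a)*(a + a) = (39/a)*(2*a) = 78)
X(I) + f(527) = -206 + 78 = -128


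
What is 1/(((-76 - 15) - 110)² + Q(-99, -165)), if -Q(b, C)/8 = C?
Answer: 1/41721 ≈ 2.3969e-5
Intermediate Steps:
Q(b, C) = -8*C
1/(((-76 - 15) - 110)² + Q(-99, -165)) = 1/(((-76 - 15) - 110)² - 8*(-165)) = 1/((-91 - 110)² + 1320) = 1/((-201)² + 1320) = 1/(40401 + 1320) = 1/41721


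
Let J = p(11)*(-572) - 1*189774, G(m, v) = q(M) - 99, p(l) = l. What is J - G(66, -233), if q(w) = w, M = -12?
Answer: -195955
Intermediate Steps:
G(m, v) = -111 (G(m, v) = -12 - 99 = -111)
J = -196066 (J = 11*(-572) - 1*189774 = -6292 - 189774 = -196066)
J - G(66, -233) = -196066 - 1*(-111) = -196066 + 111 = -195955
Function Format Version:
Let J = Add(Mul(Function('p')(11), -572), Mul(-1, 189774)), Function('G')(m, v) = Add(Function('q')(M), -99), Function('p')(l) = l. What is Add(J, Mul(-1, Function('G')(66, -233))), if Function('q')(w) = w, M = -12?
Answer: -195955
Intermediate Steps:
Function('G')(m, v) = -111 (Function('G')(m, v) = Add(-12, -99) = -111)
J = -196066 (J = Add(Mul(11, -572), Mul(-1, 189774)) = Add(-6292, -189774) = -196066)
Add(J, Mul(-1, Function('G')(66, -233))) = Add(-196066, Mul(-1, -111)) = Add(-196066, 111) = -195955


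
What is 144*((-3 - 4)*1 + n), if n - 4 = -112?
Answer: -16560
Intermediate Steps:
n = -108 (n = 4 - 112 = -108)
144*((-3 - 4)*1 + n) = 144*((-3 - 4)*1 - 108) = 144*(-7*1 - 108) = 144*(-7 - 108) = 144*(-115) = -16560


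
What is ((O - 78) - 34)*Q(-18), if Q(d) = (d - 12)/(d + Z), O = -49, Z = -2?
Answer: -483/2 ≈ -241.50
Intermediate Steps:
Q(d) = (-12 + d)/(-2 + d) (Q(d) = (d - 12)/(d - 2) = (-12 + d)/(-2 + d))
((O - 78) - 34)*Q(-18) = ((-49 - 78) - 34)*((-12 - 18)/(-2 - 18)) = (-127 - 34)*(-30/(-20)) = -(-161)*(-30)/20 = -161*3/2 = -483/2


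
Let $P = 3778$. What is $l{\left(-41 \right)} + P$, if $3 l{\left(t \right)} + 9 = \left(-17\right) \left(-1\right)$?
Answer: $\frac{11342}{3} \approx 3780.7$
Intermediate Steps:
$l{\left(t \right)} = \frac{8}{3}$ ($l{\left(t \right)} = -3 + \frac{\left(-17\right) \left(-1\right)}{3} = -3 + \frac{1}{3} \cdot 17 = -3 + \frac{17}{3} = \frac{8}{3}$)
$l{\left(-41 \right)} + P = \frac{8}{3} + 3778 = \frac{11342}{3}$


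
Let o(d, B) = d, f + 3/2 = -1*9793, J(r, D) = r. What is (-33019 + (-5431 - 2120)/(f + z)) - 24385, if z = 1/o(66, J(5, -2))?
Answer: -18553756889/323218 ≈ -57403.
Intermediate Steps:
f = -19589/2 (f = -3/2 - 1*9793 = -3/2 - 9793 = -19589/2 ≈ -9794.5)
z = 1/66 ≈ 0.015152
(-33019 + (-5431 - 2120)/(f + z)) - 24385 = (-33019 + (-5431 - 2120)/(-19589/2 + 1/66)) - 24385 = (-33019 - 7551/(-323218/33)) - 24385 = (-33019 - 7551*(-33/323218)) - 24385 = (-33019 + 249183/323218) - 24385 = -10672085959/323218 - 24385 = -18553756889/323218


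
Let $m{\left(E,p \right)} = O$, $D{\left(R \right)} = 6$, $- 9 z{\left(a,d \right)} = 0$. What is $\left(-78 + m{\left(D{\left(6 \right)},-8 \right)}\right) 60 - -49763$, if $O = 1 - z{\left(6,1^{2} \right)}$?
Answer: $45143$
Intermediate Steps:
$z{\left(a,d \right)} = 0$ ($z{\left(a,d \right)} = \left(- \frac{1}{9}\right) 0 = 0$)
$O = 1$ ($O = 1 - 0 = 1 + 0 = 1$)
$m{\left(E,p \right)} = 1$
$\left(-78 + m{\left(D{\left(6 \right)},-8 \right)}\right) 60 - -49763 = \left(-78 + 1\right) 60 - -49763 = \left(-77\right) 60 + 49763 = -4620 + 49763 = 45143$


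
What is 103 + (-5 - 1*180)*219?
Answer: -40412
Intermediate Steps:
103 + (-5 - 1*180)*219 = 103 + (-5 - 180)*219 = 103 - 185*219 = 103 - 40515 = -40412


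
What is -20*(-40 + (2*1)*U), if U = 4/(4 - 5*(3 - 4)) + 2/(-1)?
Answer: 7760/9 ≈ 862.22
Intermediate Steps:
U = -14/9 (U = 4/(4 - 5*(-1)) + 2*(-1) = 4/(4 + 5) - 2 = 4/9 - 2 = -14/9 ≈ -1.5556)
-20*(-40 + (2*1)*U) = -20*(-40 + (2*1)*(-14/9)) = -20*(-40 + 2*(-14/9)) = -20*(-40 - 28/9) = -20*(-388/9) = 7760/9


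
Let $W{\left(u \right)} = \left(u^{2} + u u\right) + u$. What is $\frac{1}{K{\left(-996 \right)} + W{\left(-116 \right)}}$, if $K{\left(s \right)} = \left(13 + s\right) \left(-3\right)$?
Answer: $\frac{1}{29745} \approx 3.3619 \cdot 10^{-5}$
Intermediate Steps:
$K{\left(s \right)} = -39 - 3 s$
$W{\left(u \right)} = u + 2 u^{2}$ ($W{\left(u \right)} = \left(u^{2} + u^{2}\right) + u = 2 u^{2} + u = u + 2 u^{2}$)
$\frac{1}{K{\left(-996 \right)} + W{\left(-116 \right)}} = \frac{1}{\left(-39 - -2988\right) - 116 \left(1 + 2 \left(-116\right)\right)} = \frac{1}{\left(-39 + 2988\right) - 116 \left(1 - 232\right)} = \frac{1}{2949 - -26796} = \frac{1}{2949 + 26796} = \frac{1}{29745}$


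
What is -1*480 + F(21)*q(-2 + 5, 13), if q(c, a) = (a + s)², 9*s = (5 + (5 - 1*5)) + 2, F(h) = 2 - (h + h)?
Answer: -653920/81 ≈ -8073.1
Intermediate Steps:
F(h) = 2 - 2*h
s = 7/9 (s = ((5 + (5 - 1*5)) + 2)/9 = ((5 + (5 - 5)) + 2)/9 = ((5 + 0) + 2)/9 = (5 + 2)/9 = (⅑)*7 = 7/9 ≈ 0.77778)
q(c, a) = (7/9 + a)² (q(c, a) = (a + 7/9)² = (7/9 + a)²)
-1*480 + F(21)*q(-2 + 5, 13) = -1*480 + (2 - 2*21)*((7 + 9*13)²/81) = -480 + (2 - 42)*((7 + 117)²/81) = -480 - 40*124²/81 = -480 - 40*15376/81 = -480 - 615040/81 = -653920/81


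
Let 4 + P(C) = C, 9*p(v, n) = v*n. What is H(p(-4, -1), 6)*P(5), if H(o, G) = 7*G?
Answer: 42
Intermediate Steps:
p(v, n) = n*v/9 (p(v, n) = (v*n)/9 = (n*v)/9 = n*v/9)
P(C) = -4 + C
H(p(-4, -1), 6)*P(5) = (7*6)*(-4 + 5) = 42*1 = 42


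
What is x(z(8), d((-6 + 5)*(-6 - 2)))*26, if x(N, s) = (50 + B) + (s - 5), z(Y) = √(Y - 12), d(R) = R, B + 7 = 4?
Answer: 1300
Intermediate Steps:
B = -3 (B = -7 + 4 = -3)
z(Y) = √(-12 + Y)
x(N, s) = 42 + s (x(N, s) = (50 - 3) + (s - 5) = 47 + (-5 + s) = 42 + s)
x(z(8), d((-6 + 5)*(-6 - 2)))*26 = (42 + (-6 + 5)*(-6 - 2))*26 = (42 - 1*(-8))*26 = (42 + 8)*26 = 50*26 = 1300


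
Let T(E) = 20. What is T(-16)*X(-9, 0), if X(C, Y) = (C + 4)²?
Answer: 500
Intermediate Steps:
X(C, Y) = (4 + C)²
T(-16)*X(-9, 0) = 20*(4 - 9)² = 20*(-5)² = 20*25 = 500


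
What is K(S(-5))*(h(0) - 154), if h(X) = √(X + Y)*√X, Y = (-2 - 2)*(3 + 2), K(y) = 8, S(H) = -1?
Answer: -1232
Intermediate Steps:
Y = -20 (Y = -4*5 = -20)
h(X) = √X*√(-20 + X) (h(X) = √(X - 20)*√X = √(-20 + X)*√X = √X*√(-20 + X))
K(S(-5))*(h(0) - 154) = 8*(√0*√(-20 + 0) - 154) = 8*(0*√(-20) - 154) = 8*(0*(2*I*√5) - 154) = 8*(0 - 154) = 8*(-154) = -1232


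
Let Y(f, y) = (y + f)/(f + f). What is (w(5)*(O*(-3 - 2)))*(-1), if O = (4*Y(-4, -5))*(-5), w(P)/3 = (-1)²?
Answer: -675/2 ≈ -337.50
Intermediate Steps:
w(P) = 3 (w(P) = 3*(-1)² = 3*1 = 3)
Y(f, y) = (f + y)/(2*f) (Y(f, y) = (f + y)/((2*f)) = (f + y)*(1/(2*f)) = (f + y)/(2*f))
O = -45/2 (O = (4*((½)*(-4 - 5)/(-4)))*(-5) = (4*((½)*(-¼)*(-9)))*(-5) = (4*(9/8))*(-5) = (9/2)*(-5) = -45/2 ≈ -22.500)
(w(5)*(O*(-3 - 2)))*(-1) = (3*(-45*(-3 - 2)/2))*(-1) = (3*(-45/2*(-5)))*(-1) = (3*(225/2))*(-1) = (675/2)*(-1) = -675/2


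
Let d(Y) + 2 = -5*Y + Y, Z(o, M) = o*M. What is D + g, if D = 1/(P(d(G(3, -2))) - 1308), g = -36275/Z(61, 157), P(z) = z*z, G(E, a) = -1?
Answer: -47312177/12488408 ≈ -3.7885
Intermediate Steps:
Z(o, M) = M*o
d(Y) = -2 - 4*Y (d(Y) = -2 + (-5*Y + Y) = -2 - 4*Y)
P(z) = z²
g = -36275/9577 (g = -36275/(157*61) = -36275/9577 ≈ -3.7877)
D = -1/1304 (D = 1/((-2 - 4*(-1))² - 1308) = 1/((-2 + 4)² - 1308) = 1/(2² - 1308) = 1/(4 - 1308) = 1/(-1304) = -1/1304 ≈ -0.00076687)
D + g = -1/1304 - 36275/9577 = -47312177/12488408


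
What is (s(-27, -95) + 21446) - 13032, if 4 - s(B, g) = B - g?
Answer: 8350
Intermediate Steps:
s(B, g) = 4 + g - B (s(B, g) = 4 - (B - g) = 4 + (g - B) = 4 + g - B)
(s(-27, -95) + 21446) - 13032 = ((4 - 95 - 1*(-27)) + 21446) - 13032 = ((4 - 95 + 27) + 21446) - 13032 = (-64 + 21446) - 13032 = 21382 - 13032 = 8350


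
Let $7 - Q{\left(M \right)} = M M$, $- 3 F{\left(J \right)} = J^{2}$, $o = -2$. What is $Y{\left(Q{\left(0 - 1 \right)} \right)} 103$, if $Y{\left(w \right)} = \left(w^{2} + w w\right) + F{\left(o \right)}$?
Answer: $\frac{21836}{3} \approx 7278.7$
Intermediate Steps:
$F{\left(J \right)} = - \frac{J^{2}}{3}$
$Q{\left(M \right)} = 7 - M^{2}$ ($Q{\left(M \right)} = 7 - M M = 7 - M^{2}$)
$Y{\left(w \right)} = - \frac{4}{3} + 2 w^{2}$ ($Y{\left(w \right)} = \left(w^{2} + w w\right) - \frac{\left(-2\right)^{2}}{3} = \left(w^{2} + w^{2}\right) - \frac{4}{3} = 2 w^{2} - \frac{4}{3} = - \frac{4}{3} + 2 w^{2}$)
$Y{\left(Q{\left(0 - 1 \right)} \right)} 103 = \left(- \frac{4}{3} + 2 \left(7 - \left(0 - 1\right)^{2}\right)^{2}\right) 103 = \left(- \frac{4}{3} + 2 \left(7 - \left(-1\right)^{2}\right)^{2}\right) 103 = \left(- \frac{4}{3} + 2 \left(7 - 1\right)^{2}\right) 103 = \left(- \frac{4}{3} + 2 \cdot 6^{2}\right) 103 = \left(- \frac{4}{3} + 2 \cdot 36\right) 103 = \left(- \frac{4}{3} + 72\right) 103 = \frac{212}{3} \cdot 103 = \frac{21836}{3}$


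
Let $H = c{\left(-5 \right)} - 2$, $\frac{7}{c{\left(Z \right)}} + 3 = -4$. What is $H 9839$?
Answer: $-29517$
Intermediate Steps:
$c{\left(Z \right)} = -1$ ($c{\left(Z \right)} = \frac{7}{-3 - 4} = \frac{7}{-7} = 7 \left(- \frac{1}{7}\right) = -1$)
$H = -3$ ($H = -1 - 2 = -3$)
$H 9839 = \left(-3\right) 9839 = -29517$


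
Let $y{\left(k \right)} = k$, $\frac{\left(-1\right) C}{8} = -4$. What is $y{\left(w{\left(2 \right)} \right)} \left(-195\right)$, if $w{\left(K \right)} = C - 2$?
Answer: $-5850$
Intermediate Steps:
$C = 32$ ($C = \left(-8\right) \left(-4\right) = 32$)
$w{\left(K \right)} = 30$ ($w{\left(K \right)} = 32 - 2 = 30$)
$y{\left(w{\left(2 \right)} \right)} \left(-195\right) = 30 \left(-195\right) = -5850$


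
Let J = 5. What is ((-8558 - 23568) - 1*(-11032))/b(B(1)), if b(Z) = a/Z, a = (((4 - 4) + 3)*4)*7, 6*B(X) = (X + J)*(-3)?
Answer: 10547/14 ≈ 753.36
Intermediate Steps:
B(X) = -5/2 - X/2 (B(X) = ((X + 5)*(-3))/6 = ((5 + X)*(-3))/6 = (-15 - 3*X)/6 = -5/2 - X/2)
a = 84 (a = ((0 + 3)*4)*7 = (3*4)*7 = 12*7 = 84)
b(Z) = 84/Z
((-8558 - 23568) - 1*(-11032))/b(B(1)) = ((-8558 - 23568) - 1*(-11032))/((84/(-5/2 - 1/2*1))) = (-32126 + 11032)/((84/(-5/2 - 1/2))) = -21094/(84/(-3)) = -21094/(84*(-1/3)) = -21094/(-28) = -21094*(-1/28) = 10547/14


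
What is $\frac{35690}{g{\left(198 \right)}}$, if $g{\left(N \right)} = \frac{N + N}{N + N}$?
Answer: $35690$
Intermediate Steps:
$g{\left(N \right)} = 1$ ($g{\left(N \right)} = \frac{2 N}{2 N} = 2 N \frac{1}{2 N} = 1$)
$\frac{35690}{g{\left(198 \right)}} = \frac{35690}{1} = 35690 \cdot 1 = 35690$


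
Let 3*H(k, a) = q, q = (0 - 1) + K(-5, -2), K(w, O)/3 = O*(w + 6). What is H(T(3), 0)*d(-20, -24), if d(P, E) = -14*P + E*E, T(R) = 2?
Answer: -5992/3 ≈ -1997.3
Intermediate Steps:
K(w, O) = 3*O*(6 + w) (K(w, O) = 3*(O*(w + 6)) = 3*(O*(6 + w)) = 3*O*(6 + w))
d(P, E) = E² - 14*P (d(P, E) = -14*P + E² = E² - 14*P)
q = -7 (q = (0 - 1) + 3*(-2)*(6 - 5) = -1 + 3*(-2)*1 = -1 - 6 = -7)
H(k, a) = -7/3 (H(k, a) = (⅓)*(-7) = -7/3)
H(T(3), 0)*d(-20, -24) = -7*((-24)² - 14*(-20))/3 = -7*(576 + 280)/3 = -7/3*856 = -5992/3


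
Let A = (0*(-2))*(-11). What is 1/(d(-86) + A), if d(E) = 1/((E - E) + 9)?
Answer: 9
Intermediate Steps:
d(E) = 1/9 (d(E) = 1/(0 + 9) = 1/9)
A = 0 (A = 0*(-11) = 0)
1/(d(-86) + A) = 1/(1/9 + 0) = 1/(1/9) = 9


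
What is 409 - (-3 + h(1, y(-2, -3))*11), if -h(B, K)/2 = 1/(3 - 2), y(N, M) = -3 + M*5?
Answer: 434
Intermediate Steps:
y(N, M) = -3 + 5*M
h(B, K) = -2 (h(B, K) = -2/(3 - 2) = -2/1 = -2*1 = -2)
409 - (-3 + h(1, y(-2, -3))*11) = 409 - (-3 - 2*11) = 409 - (-3 - 22) = 409 - 1*(-25) = 409 + 25 = 434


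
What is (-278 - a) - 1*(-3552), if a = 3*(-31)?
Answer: 3367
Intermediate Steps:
a = -93
(-278 - a) - 1*(-3552) = (-278 - 1*(-93)) - 1*(-3552) = (-278 + 93) + 3552 = -185 + 3552 = 3367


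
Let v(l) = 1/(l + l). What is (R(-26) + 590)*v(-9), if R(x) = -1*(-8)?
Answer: -299/9 ≈ -33.222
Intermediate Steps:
v(l) = 1/(2*l)
R(x) = 8
(R(-26) + 590)*v(-9) = (8 + 590)*((1/2)/(-9)) = 598*((1/2)*(-1/9)) = 598*(-1/18) = -299/9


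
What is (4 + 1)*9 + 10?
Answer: 55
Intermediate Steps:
(4 + 1)*9 + 10 = 5*9 + 10 = 45 + 10 = 55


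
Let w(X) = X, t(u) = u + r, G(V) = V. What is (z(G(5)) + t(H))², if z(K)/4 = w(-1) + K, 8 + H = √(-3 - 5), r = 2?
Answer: 92 + 40*I*√2 ≈ 92.0 + 56.569*I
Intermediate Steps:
H = -8 + 2*I*√2 (H = -8 + √(-3 - 5) = -8 + √(-8) = -8 + 2*I*√2 ≈ -8.0 + 2.8284*I)
t(u) = 2 + u (t(u) = u + 2 = 2 + u)
z(K) = -4 + 4*K (z(K) = 4*(-1 + K) = -4 + 4*K)
(z(G(5)) + t(H))² = ((-4 + 4*5) + (2 + (-8 + 2*I*√2)))² = ((-4 + 20) + (-6 + 2*I*√2))² = (16 + (-6 + 2*I*√2))² = (10 + 2*I*√2)²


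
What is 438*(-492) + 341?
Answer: -215155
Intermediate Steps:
438*(-492) + 341 = -215496 + 341 = -215155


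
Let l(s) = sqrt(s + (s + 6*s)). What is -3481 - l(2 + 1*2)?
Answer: -3481 - 4*sqrt(2) ≈ -3486.7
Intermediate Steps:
l(s) = 2*sqrt(2)*sqrt(s) (l(s) = sqrt(s + 7*s) = sqrt(8*s) = 2*sqrt(2)*sqrt(s))
-3481 - l(2 + 1*2) = -3481 - 2*sqrt(2)*sqrt(2 + 1*2) = -3481 - 2*sqrt(2)*sqrt(2 + 2) = -3481 - 2*sqrt(2)*sqrt(4) = -3481 - 2*sqrt(2)*2 = -3481 - 4*sqrt(2)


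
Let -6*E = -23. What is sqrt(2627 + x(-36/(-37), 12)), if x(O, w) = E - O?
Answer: sqrt(129610038)/222 ≈ 51.282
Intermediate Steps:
E = 23/6 (E = -1/6*(-23) = 23/6 ≈ 3.8333)
x(O, w) = 23/6 - O
sqrt(2627 + x(-36/(-37), 12)) = sqrt(2627 + (23/6 - (-36)/(-37))) = sqrt(2627 + (23/6 - (-36)*(-1)/37)) = sqrt(2627 + (23/6 - 1*36/37)) = sqrt(2627 + (23/6 - 36/37)) = sqrt(2627 + 635/222) = sqrt(583829/222) = sqrt(129610038)/222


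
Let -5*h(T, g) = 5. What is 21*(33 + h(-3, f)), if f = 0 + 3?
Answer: 672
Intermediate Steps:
f = 3
h(T, g) = -1 (h(T, g) = -⅕*5 = -1)
21*(33 + h(-3, f)) = 21*(33 - 1) = 21*32 = 672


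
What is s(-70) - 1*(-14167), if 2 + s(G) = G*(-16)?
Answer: 15285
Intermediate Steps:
s(G) = -2 - 16*G (s(G) = -2 + G*(-16) = -2 - 16*G)
s(-70) - 1*(-14167) = (-2 - 16*(-70)) - 1*(-14167) = (-2 + 1120) + 14167 = 1118 + 14167 = 15285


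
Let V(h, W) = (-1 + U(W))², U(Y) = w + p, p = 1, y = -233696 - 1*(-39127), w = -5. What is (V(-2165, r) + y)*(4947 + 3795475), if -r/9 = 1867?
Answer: -739349297568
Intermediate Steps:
y = -194569 (y = -233696 + 39127 = -194569)
r = -16803 (r = -9*1867 = -16803)
U(Y) = -4 (U(Y) = -5 + 1 = -4)
V(h, W) = 25 (V(h, W) = (-1 - 4)² = (-5)² = 25)
(V(-2165, r) + y)*(4947 + 3795475) = (25 - 194569)*(4947 + 3795475) = -194544*3800422 = -739349297568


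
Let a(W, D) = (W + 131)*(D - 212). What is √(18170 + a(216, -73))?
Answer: 5*I*√3229 ≈ 284.12*I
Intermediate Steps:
a(W, D) = (-212 + D)*(131 + W) (a(W, D) = (131 + W)*(-212 + D) = (-212 + D)*(131 + W))
√(18170 + a(216, -73)) = √(18170 + (-27772 - 212*216 + 131*(-73) - 73*216)) = √(18170 + (-27772 - 45792 - 9563 - 15768)) = √(18170 - 98895) = √(-80725) = 5*I*√3229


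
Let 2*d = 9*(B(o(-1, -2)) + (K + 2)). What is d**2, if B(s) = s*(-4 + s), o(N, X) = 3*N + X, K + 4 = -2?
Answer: 136161/4 ≈ 34040.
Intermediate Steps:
K = -6 (K = -4 - 2 = -6)
o(N, X) = X + 3*N
d = 369/2 (d = (9*((-2 + 3*(-1))*(-4 + (-2 + 3*(-1))) + (-6 + 2)))/2 = (9*((-2 - 3)*(-4 + (-2 - 3)) - 4))/2 = (9*(-5*(-4 - 5) - 4))/2 = (9*(-5*(-9) - 4))/2 = (9*(45 - 4))/2 = (9*41)/2 = (1/2)*369 = 369/2 ≈ 184.50)
d**2 = (369/2)**2 = 136161/4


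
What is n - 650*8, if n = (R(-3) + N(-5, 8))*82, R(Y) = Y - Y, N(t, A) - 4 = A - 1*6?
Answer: -4708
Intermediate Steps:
N(t, A) = -2 + A (N(t, A) = 4 + (A - 1*6) = 4 + (A - 6) = 4 + (-6 + A) = -2 + A)
R(Y) = 0
n = 492 (n = (0 + (-2 + 8))*82 = (0 + 6)*82 = 6*82 = 492)
n - 650*8 = 492 - 650*8 = 492 - 1*5200 = 492 - 5200 = -4708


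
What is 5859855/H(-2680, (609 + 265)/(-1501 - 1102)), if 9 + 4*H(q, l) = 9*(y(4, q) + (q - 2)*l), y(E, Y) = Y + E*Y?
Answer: -71360012/342513 ≈ -208.34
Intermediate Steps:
H(q, l) = -9/4 + 45*q/4 + 9*l*(-2 + q)/4 (H(q, l) = -9/4 + (9*(q*(1 + 4) + (q - 2)*l))/4 = -9/4 + (9*(q*5 + (-2 + q)*l))/4 = -9/4 + (9*(5*q + l*(-2 + q)))/4 = -9/4 + (45*q + 9*l*(-2 + q))/4 = -9/4 + (45*q/4 + 9*l*(-2 + q)/4) = -9/4 + 45*q/4 + 9*l*(-2 + q)/4)
5859855/H(-2680, (609 + 265)/(-1501 - 1102)) = 5859855/(-9/4 - 9*(609 + 265)/(2*(-1501 - 1102)) + (45/4)*(-2680) + (9/4)*((609 + 265)/(-1501 - 1102))*(-2680)) = 5859855/(-9/4 - 3933/(-2603) - 30150 + (9/4)*(874/(-2603))*(-2680)) = 5859855/(-9/4 - 3933*(-1)/2603 - 30150 + (9/4)*(874*(-1/2603))*(-2680)) = 5859855/(-9/4 - 9/2*(-46/137) - 30150 + (9/4)*(-46/137)*(-2680)) = 5859855/(-9/4 + 207/137 - 30150 + 277380/137) = 5859855/(-15413085/548) = 5859855*(-548/15413085) = -71360012/342513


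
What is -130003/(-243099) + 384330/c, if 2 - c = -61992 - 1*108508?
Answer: 19266001696/6908144283 ≈ 2.7889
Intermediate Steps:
c = 170502 (c = 2 - (-61992 - 1*108508) = 2 - (-61992 - 108508) = 2 - 1*(-170500) = 2 + 170500 = 170502)
-130003/(-243099) + 384330/c = -130003/(-243099) + 384330/170502 = -130003*(-1/243099) + 384330*(1/170502) = 130003/243099 + 64055/28417 = 19266001696/6908144283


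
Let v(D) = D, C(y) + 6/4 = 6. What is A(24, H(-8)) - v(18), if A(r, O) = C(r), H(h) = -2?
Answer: -27/2 ≈ -13.500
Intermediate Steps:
C(y) = 9/2 (C(y) = -3/2 + 6 = 9/2)
A(r, O) = 9/2
A(24, H(-8)) - v(18) = 9/2 - 1*18 = 9/2 - 18 = -27/2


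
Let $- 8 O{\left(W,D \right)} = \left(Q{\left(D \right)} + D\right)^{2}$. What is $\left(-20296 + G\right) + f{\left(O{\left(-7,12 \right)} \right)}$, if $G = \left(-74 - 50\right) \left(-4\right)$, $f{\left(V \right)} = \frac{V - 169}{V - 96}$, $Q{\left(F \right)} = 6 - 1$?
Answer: $- \frac{20926959}{1057} \approx -19798.0$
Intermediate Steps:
$Q{\left(F \right)} = 5$
$O{\left(W,D \right)} = - \frac{\left(5 + D\right)^{2}}{8}$
$f{\left(V \right)} = \frac{-169 + V}{-96 + V}$
$G = 496$ ($G = \left(-124\right) \left(-4\right) = 496$)
$\left(-20296 + G\right) + f{\left(O{\left(-7,12 \right)} \right)} = \left(-20296 + 496\right) + \frac{-169 - \frac{\left(5 + 12\right)^{2}}{8}}{-96 - \frac{\left(5 + 12\right)^{2}}{8}} = -19800 + \frac{-169 - \frac{17^{2}}{8}}{-96 - \frac{17^{2}}{8}} = -19800 + \frac{-169 - \frac{289}{8}}{-96 - \frac{289}{8}} = -19800 + \frac{1}{- \frac{1057}{8}} \left(- \frac{1641}{8}\right) = -19800 - - \frac{1641}{1057} = -19800 + \frac{1641}{1057} = - \frac{20926959}{1057}$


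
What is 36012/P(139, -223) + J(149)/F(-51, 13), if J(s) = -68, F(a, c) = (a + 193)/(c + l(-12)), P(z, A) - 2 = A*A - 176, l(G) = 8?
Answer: -32825418/3518405 ≈ -9.3296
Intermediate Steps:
P(z, A) = -174 + A**2 (P(z, A) = 2 + (A*A - 176) = 2 + (A**2 - 176) = 2 + (-176 + A**2) = -174 + A**2)
F(a, c) = (193 + a)/(8 + c) (F(a, c) = (a + 193)/(c + 8) = (193 + a)/(8 + c))
36012/P(139, -223) + J(149)/F(-51, 13) = 36012/(-174 + (-223)**2) - 68*(8 + 13)/(193 - 51) = 36012/(-174 + 49729) - 68/(142/21) = 36012/49555 - 68/((1/21)*142) = 36012*(1/49555) - 68/142/21 = 36012/49555 - 68*21/142 = 36012/49555 - 714/71 = -32825418/3518405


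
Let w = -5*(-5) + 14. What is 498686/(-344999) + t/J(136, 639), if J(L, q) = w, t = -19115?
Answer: -6614104639/13454961 ≈ -491.57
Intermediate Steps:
w = 39 (w = 25 + 14 = 39)
J(L, q) = 39
498686/(-344999) + t/J(136, 639) = 498686/(-344999) - 19115/39 = 498686*(-1/344999) - 19115*1/39 = -498686/344999 - 19115/39 = -6614104639/13454961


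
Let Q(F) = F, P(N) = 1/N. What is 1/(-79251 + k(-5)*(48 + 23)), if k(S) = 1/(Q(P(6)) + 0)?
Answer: -1/78825 ≈ -1.2686e-5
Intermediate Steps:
k(S) = 6 (k(S) = 1/(1/6 + 0) = 1/(⅙ + 0) = 1/(⅙) = 6)
1/(-79251 + k(-5)*(48 + 23)) = 1/(-79251 + 6*(48 + 23)) = 1/(-79251 + 6*71) = 1/(-79251 + 426) = 1/(-78825) = -1/78825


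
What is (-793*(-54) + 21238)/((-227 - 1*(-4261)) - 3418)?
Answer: 16015/154 ≈ 103.99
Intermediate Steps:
(-793*(-54) + 21238)/((-227 - 1*(-4261)) - 3418) = (42822 + 21238)/((-227 + 4261) - 3418) = 64060/(4034 - 3418) = 64060/616 = 64060*(1/616) = 16015/154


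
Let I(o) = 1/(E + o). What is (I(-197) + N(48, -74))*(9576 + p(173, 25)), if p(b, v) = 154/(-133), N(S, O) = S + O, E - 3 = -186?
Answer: -898785641/3610 ≈ -2.4897e+5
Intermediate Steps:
E = -183 (E = 3 - 186 = -183)
N(S, O) = O + S
p(b, v) = -22/19 (p(b, v) = 154*(-1/133) = -22/19)
I(o) = 1/(-183 + o)
(I(-197) + N(48, -74))*(9576 + p(173, 25)) = (1/(-183 - 197) + (-74 + 48))*(9576 - 22/19) = (1/(-380) - 26)*(181922/19) = (-1/380 - 26)*(181922/19) = -9881/380*181922/19 = -898785641/3610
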